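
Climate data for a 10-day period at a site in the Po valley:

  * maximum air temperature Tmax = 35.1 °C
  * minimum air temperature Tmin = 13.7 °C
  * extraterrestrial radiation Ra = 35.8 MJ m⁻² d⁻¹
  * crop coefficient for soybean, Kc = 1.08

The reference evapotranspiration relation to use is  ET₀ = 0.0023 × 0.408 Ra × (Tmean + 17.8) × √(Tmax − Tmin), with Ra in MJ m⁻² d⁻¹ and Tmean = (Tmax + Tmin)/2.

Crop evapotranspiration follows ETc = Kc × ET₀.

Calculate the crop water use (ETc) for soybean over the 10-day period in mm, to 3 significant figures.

70.8 mm

Tmean = (35.1 + 13.7)/2 = 24.40 °C
0.408 Ra = 0.408 × 35.8 = 14.6064 mm/d equivalent
ET₀ = 0.0023 × 14.6064 × (24.40 + 17.8) × √21.4 = 0.0023 × 14.6064 × 42.20 × 4.6260 = 6.5583 mm/d
ETc = Kc × ET₀ = 1.08 × 6.5583 = 7.0830 mm/d
Over 10 days: 7.0830 × 10 = 70.830 mm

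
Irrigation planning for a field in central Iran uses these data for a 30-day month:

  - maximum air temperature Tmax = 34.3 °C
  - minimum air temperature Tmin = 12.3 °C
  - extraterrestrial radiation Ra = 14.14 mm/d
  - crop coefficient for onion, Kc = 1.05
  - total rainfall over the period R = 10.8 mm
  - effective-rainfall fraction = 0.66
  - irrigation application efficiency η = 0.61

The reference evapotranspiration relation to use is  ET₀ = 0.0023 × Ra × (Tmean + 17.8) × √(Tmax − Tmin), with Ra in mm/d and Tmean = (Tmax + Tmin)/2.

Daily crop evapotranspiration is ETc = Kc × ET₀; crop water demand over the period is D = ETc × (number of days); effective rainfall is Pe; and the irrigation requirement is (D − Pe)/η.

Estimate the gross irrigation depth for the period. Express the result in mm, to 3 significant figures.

312 mm

Tmean = (34.3 + 12.3)/2 = 23.30 °C
ET₀ = 0.0023 × 14.14 × (23.30 + 17.8) × √22.0 = 0.0023 × 14.14 × 41.10 × 4.6904 = 6.2694 mm/d
ETc = Kc × ET₀ = 1.05 × 6.2694 = 6.5829 mm/d
Crop demand D = ETc × 30 d = 6.5829 × 30 = 197.487 mm
Pe = 0.66 × 10.8 = 7.128 mm
D − Pe = 197.487 − 7.128 = 190.359 mm
Gross irrigation = 190.359 / 0.61 = 312.064 mm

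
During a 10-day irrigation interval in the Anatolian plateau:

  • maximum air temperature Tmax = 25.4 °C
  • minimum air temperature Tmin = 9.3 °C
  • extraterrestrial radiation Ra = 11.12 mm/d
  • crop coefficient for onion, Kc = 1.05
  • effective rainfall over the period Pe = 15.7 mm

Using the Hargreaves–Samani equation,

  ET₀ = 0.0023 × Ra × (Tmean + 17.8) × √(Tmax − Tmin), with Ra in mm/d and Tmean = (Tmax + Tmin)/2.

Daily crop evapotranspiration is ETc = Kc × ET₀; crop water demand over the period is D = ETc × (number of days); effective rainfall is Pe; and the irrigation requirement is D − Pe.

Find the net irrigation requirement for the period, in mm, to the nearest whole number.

Tmean = (25.4 + 9.3)/2 = 17.35 °C
ET₀ = 0.0023 × 11.12 × (17.35 + 17.8) × √16.1 = 0.0023 × 11.12 × 35.15 × 4.0125 = 3.6072 mm/d
ETc = Kc × ET₀ = 1.05 × 3.6072 = 3.7876 mm/d
Crop demand D = ETc × 10 d = 3.7876 × 10 = 37.876 mm
D − Pe = 37.876 − 15.7 = 22.176 mm

22 mm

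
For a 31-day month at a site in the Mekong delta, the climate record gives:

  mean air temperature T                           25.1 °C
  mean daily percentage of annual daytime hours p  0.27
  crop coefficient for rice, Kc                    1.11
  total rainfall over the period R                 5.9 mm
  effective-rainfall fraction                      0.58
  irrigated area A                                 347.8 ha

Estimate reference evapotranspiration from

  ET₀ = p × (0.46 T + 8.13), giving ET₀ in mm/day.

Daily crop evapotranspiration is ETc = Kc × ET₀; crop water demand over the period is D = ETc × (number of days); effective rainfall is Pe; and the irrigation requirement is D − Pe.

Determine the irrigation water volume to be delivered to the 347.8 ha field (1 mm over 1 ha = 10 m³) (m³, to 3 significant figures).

ET₀ = 0.27 × (0.46 × 25.1 + 8.13) = 0.27 × 19.676 = 5.3125 mm/d
ETc = Kc × ET₀ = 1.11 × 5.3125 = 5.8969 mm/d
Crop demand D = ETc × 31 d = 5.8969 × 31 = 182.804 mm
Pe = 0.58 × 5.9 = 3.422 mm
D − Pe = 182.804 − 3.422 = 179.382 mm
Volume = 179.382 mm × 347.8 ha × 10 = 623890.6 m³

624000 m³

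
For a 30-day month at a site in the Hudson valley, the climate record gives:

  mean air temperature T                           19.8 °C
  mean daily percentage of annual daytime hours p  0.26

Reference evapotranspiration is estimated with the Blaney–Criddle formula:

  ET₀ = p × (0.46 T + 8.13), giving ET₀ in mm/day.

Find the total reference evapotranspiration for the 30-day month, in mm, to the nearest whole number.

134 mm

ET₀ = 0.26 × (0.46 × 19.8 + 8.13) = 0.26 × 17.238 = 4.4819 mm/d
Monthly total = 4.4819 × 30 = 134.457 mm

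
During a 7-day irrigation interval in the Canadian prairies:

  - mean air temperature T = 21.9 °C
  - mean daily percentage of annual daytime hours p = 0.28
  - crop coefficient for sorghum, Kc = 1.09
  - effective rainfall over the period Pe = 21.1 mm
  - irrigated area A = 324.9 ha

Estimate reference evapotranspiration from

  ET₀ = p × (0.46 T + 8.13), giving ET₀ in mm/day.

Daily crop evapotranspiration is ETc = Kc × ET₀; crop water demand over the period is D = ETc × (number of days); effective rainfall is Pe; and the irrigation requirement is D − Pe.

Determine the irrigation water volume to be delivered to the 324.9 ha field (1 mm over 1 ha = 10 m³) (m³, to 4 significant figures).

ET₀ = 0.28 × (0.46 × 21.9 + 8.13) = 0.28 × 18.204 = 5.0971 mm/d
ETc = Kc × ET₀ = 1.09 × 5.0971 = 5.5558 mm/d
Crop demand D = ETc × 7 d = 5.5558 × 7 = 38.891 mm
D − Pe = 38.891 − 21.1 = 17.791 mm
Volume = 17.791 mm × 324.9 ha × 10 = 57803.0 m³

57800 m³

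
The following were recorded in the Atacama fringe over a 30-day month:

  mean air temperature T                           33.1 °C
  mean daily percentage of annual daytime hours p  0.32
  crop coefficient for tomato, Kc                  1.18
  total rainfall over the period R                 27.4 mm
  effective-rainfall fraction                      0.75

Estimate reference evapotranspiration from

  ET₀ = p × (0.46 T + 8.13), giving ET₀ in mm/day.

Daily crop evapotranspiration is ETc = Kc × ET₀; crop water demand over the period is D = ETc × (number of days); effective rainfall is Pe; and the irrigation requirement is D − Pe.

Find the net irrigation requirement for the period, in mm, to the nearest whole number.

244 mm

ET₀ = 0.32 × (0.46 × 33.1 + 8.13) = 0.32 × 23.356 = 7.4739 mm/d
ETc = Kc × ET₀ = 1.18 × 7.4739 = 8.8192 mm/d
Crop demand D = ETc × 30 d = 8.8192 × 30 = 264.576 mm
Pe = 0.75 × 27.4 = 20.550 mm
D − Pe = 264.576 − 20.550 = 244.026 mm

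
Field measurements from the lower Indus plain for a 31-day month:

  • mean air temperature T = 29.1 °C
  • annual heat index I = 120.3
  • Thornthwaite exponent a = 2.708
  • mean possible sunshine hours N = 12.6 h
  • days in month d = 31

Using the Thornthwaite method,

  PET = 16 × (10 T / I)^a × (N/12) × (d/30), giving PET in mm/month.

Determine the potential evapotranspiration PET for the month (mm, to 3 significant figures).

190 mm

10T/I = 10 × 29.1 / 120.3 = 2.4190
(10T/I)^a = 2.4190^2.708 = 10.9367
Uncorrected PET = 16 × 10.9367 = 174.987 mm
Correction = (N/12)(d/30) = (12.6/12)(31/30) = 1.0850
PET = 174.987 × 1.0850 = 189.861 mm/month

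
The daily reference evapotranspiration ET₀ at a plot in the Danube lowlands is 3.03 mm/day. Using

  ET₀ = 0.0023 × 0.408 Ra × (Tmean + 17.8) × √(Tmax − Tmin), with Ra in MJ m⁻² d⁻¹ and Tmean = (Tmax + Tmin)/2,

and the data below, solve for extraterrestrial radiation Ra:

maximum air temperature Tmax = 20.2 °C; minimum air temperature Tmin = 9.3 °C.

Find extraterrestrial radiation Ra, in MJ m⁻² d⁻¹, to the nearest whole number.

Tmean = (20.2+9.3)/2 = 14.75 °C; ΔT = 10.9
Ra = ET₀ / [0.0023 × 0.408 × (Tmean+17.8) × √ΔT]
   = 3.03 / (0.0023 × 0.408 × 32.55 × 3.3015) = 30.046 MJ m⁻² d⁻¹

30 MJ m⁻² d⁻¹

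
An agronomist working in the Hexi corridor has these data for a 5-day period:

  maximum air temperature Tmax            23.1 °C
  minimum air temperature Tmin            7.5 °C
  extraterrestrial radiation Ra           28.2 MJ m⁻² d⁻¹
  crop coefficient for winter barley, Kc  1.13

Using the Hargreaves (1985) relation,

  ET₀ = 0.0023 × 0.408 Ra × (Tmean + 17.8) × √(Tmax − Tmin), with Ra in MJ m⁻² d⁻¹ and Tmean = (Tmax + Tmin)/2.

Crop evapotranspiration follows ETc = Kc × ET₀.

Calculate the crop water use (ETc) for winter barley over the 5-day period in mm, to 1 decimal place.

Tmean = (23.1 + 7.5)/2 = 15.30 °C
0.408 Ra = 0.408 × 28.2 = 11.5056 mm/d equivalent
ET₀ = 0.0023 × 11.5056 × (15.30 + 17.8) × √15.6 = 0.0023 × 11.5056 × 33.10 × 3.9497 = 3.4596 mm/d
ETc = Kc × ET₀ = 1.13 × 3.4596 = 3.9093 mm/d
Over 5 days: 3.9093 × 5 = 19.547 mm

19.5 mm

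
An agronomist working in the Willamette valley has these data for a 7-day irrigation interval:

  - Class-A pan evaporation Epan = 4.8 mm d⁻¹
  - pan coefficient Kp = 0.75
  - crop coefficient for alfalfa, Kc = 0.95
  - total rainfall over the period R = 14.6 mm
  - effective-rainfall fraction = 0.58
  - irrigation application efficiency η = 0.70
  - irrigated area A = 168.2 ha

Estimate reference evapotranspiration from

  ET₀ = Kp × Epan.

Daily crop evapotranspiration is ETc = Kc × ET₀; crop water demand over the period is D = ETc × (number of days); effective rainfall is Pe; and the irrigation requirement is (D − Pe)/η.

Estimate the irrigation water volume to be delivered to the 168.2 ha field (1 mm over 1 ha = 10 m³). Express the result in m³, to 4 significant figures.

ET₀ = 0.75 × 4.8 = 3.6000 mm/d
ETc = Kc × ET₀ = 0.95 × 3.6000 = 3.4200 mm/d
Crop demand D = ETc × 7 d = 3.4200 × 7 = 23.940 mm
Pe = 0.58 × 14.6 = 8.468 mm
D − Pe = 23.940 − 8.468 = 15.472 mm
Gross irrigation = 15.472 / 0.70 = 22.103 mm
Volume = 22.103 mm × 168.2 ha × 10 = 37177.2 m³

37180 m³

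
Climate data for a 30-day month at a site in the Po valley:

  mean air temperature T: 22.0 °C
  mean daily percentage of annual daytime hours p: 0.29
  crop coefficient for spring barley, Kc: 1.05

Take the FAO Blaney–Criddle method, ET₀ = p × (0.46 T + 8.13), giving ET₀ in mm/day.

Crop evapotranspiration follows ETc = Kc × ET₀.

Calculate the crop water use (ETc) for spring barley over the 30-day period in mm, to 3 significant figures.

ET₀ = 0.29 × (0.46 × 22.0 + 8.13) = 0.29 × 18.250 = 5.2925 mm/d
ETc = Kc × ET₀ = 1.05 × 5.2925 = 5.5571 mm/d
Over 30 days: 5.5571 × 30 = 166.713 mm

167 mm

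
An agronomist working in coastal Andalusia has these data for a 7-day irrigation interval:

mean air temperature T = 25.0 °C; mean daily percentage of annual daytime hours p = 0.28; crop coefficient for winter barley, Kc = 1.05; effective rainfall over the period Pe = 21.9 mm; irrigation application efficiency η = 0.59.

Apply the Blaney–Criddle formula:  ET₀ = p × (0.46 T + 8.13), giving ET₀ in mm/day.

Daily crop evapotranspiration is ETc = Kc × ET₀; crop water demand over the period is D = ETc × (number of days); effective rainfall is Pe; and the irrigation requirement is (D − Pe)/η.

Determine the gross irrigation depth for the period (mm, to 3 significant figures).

ET₀ = 0.28 × (0.46 × 25.0 + 8.13) = 0.28 × 19.630 = 5.4964 mm/d
ETc = Kc × ET₀ = 1.05 × 5.4964 = 5.7712 mm/d
Crop demand D = ETc × 7 d = 5.7712 × 7 = 40.398 mm
D − Pe = 40.398 − 21.9 = 18.498 mm
Gross irrigation = 18.498 / 0.59 = 31.353 mm

31.4 mm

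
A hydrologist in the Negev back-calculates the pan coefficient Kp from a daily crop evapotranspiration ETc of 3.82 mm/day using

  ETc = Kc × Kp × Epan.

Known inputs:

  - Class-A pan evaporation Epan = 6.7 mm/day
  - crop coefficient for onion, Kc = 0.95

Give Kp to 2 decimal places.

ETc = Kc × Kp × Epan  ⇒  Kp = ETc / (Kc × Epan)
Kp = 3.82 / (0.95 × 6.7) = 3.82 / 6.365 = 0.6002

0.60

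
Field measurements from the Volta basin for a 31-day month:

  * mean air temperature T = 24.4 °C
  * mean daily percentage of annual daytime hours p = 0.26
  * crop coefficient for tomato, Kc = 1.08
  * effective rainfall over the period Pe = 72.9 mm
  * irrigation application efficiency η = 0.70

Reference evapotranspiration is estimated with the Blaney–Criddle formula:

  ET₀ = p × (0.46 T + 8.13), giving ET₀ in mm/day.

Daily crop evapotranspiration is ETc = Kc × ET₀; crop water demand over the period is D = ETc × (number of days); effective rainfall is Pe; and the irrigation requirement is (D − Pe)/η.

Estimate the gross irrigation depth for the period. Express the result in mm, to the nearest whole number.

137 mm

ET₀ = 0.26 × (0.46 × 24.4 + 8.13) = 0.26 × 19.354 = 5.0320 mm/d
ETc = Kc × ET₀ = 1.08 × 5.0320 = 5.4346 mm/d
Crop demand D = ETc × 31 d = 5.4346 × 31 = 168.473 mm
D − Pe = 168.473 − 72.9 = 95.573 mm
Gross irrigation = 95.573 / 0.70 = 136.533 mm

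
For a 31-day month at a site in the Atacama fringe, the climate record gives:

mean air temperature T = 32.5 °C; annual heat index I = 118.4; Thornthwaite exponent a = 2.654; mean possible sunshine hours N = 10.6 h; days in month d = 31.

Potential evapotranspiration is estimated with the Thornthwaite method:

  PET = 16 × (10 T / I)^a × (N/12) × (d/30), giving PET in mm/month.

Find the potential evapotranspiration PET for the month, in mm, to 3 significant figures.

10T/I = 10 × 32.5 / 118.4 = 2.7449
(10T/I)^a = 2.7449^2.654 = 14.5831
Uncorrected PET = 16 × 14.5831 = 233.330 mm
Correction = (N/12)(d/30) = (10.6/12)(31/30) = 0.9128
PET = 233.330 × 0.9128 = 212.984 mm/month

213 mm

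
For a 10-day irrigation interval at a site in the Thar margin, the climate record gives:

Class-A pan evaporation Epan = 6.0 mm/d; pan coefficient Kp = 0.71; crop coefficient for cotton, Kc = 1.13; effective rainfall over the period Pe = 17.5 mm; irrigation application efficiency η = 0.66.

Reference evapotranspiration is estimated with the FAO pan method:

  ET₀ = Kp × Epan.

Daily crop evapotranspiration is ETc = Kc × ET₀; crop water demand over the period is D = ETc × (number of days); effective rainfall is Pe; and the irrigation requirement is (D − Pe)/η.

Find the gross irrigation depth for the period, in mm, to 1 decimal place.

46.4 mm

ET₀ = 0.71 × 6.0 = 4.2600 mm/d
ETc = Kc × ET₀ = 1.13 × 4.2600 = 4.8138 mm/d
Crop demand D = ETc × 10 d = 4.8138 × 10 = 48.138 mm
D − Pe = 48.138 − 17.5 = 30.638 mm
Gross irrigation = 30.638 / 0.66 = 46.421 mm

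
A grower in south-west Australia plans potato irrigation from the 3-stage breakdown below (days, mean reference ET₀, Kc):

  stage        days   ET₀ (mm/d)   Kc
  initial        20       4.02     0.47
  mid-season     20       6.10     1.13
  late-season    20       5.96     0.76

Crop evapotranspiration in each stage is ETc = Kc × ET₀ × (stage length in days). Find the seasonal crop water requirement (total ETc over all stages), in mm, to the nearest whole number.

266 mm

initial: 0.47 × 4.02 × 20 = 37.79 mm
mid-season: 1.13 × 6.10 × 20 = 137.86 mm
late-season: 0.76 × 5.96 × 20 = 90.59 mm
Seasonal total = 266.24 mm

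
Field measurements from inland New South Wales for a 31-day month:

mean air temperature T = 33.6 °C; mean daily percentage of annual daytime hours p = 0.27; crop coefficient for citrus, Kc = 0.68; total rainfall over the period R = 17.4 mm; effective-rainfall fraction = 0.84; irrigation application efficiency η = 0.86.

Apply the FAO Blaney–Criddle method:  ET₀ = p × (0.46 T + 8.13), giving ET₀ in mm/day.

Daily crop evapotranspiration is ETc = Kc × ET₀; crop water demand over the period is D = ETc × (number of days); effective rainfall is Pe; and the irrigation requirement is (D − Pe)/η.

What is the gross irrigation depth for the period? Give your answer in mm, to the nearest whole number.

ET₀ = 0.27 × (0.46 × 33.6 + 8.13) = 0.27 × 23.586 = 6.3682 mm/d
ETc = Kc × ET₀ = 0.68 × 6.3682 = 4.3304 mm/d
Crop demand D = ETc × 31 d = 4.3304 × 31 = 134.242 mm
Pe = 0.84 × 17.4 = 14.616 mm
D − Pe = 134.242 − 14.616 = 119.626 mm
Gross irrigation = 119.626 / 0.86 = 139.100 mm

139 mm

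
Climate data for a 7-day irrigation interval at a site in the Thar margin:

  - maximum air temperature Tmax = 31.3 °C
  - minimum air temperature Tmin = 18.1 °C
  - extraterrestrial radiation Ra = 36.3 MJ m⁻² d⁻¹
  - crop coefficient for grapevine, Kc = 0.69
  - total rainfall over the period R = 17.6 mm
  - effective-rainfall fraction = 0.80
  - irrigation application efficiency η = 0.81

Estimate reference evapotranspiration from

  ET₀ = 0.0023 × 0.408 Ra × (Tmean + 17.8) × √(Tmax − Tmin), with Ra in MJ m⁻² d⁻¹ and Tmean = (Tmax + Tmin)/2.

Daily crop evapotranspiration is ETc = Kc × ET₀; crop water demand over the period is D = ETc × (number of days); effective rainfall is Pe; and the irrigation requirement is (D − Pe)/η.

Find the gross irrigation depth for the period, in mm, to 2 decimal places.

13.98 mm

Tmean = (31.3 + 18.1)/2 = 24.70 °C
0.408 Ra = 0.408 × 36.3 = 14.8104 mm/d equivalent
ET₀ = 0.0023 × 14.8104 × (24.70 + 17.8) × √13.2 = 0.0023 × 14.8104 × 42.50 × 3.6332 = 5.2598 mm/d
ETc = Kc × ET₀ = 0.69 × 5.2598 = 3.6293 mm/d
Crop demand D = ETc × 7 d = 3.6293 × 7 = 25.405 mm
Pe = 0.80 × 17.6 = 14.080 mm
D − Pe = 25.405 − 14.080 = 11.325 mm
Gross irrigation = 11.325 / 0.81 = 13.981 mm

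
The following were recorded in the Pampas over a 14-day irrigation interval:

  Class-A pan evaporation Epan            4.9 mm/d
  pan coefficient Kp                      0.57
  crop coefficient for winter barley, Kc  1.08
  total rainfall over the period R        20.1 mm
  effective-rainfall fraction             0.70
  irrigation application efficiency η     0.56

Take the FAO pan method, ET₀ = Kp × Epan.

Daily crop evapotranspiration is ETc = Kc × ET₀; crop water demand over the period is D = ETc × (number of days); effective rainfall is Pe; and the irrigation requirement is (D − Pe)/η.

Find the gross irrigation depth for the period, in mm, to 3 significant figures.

50.3 mm

ET₀ = 0.57 × 4.9 = 2.7930 mm/d
ETc = Kc × ET₀ = 1.08 × 2.7930 = 3.0164 mm/d
Crop demand D = ETc × 14 d = 3.0164 × 14 = 42.230 mm
Pe = 0.70 × 20.1 = 14.070 mm
D − Pe = 42.230 − 14.070 = 28.160 mm
Gross irrigation = 28.160 / 0.56 = 50.286 mm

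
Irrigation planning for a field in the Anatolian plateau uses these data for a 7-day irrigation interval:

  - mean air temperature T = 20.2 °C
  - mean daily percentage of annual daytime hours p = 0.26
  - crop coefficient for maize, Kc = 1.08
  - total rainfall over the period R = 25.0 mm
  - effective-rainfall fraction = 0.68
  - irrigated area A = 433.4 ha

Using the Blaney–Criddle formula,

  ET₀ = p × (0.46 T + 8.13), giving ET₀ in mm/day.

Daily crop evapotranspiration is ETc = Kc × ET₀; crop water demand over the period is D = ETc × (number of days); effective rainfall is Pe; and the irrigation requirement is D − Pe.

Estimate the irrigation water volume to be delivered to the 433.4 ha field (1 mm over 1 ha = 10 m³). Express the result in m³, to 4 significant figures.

74740 m³

ET₀ = 0.26 × (0.46 × 20.2 + 8.13) = 0.26 × 17.422 = 4.5297 mm/d
ETc = Kc × ET₀ = 1.08 × 4.5297 = 4.8921 mm/d
Crop demand D = ETc × 7 d = 4.8921 × 7 = 34.245 mm
Pe = 0.68 × 25.0 = 17.000 mm
D − Pe = 34.245 − 17.000 = 17.245 mm
Volume = 17.245 mm × 433.4 ha × 10 = 74739.8 m³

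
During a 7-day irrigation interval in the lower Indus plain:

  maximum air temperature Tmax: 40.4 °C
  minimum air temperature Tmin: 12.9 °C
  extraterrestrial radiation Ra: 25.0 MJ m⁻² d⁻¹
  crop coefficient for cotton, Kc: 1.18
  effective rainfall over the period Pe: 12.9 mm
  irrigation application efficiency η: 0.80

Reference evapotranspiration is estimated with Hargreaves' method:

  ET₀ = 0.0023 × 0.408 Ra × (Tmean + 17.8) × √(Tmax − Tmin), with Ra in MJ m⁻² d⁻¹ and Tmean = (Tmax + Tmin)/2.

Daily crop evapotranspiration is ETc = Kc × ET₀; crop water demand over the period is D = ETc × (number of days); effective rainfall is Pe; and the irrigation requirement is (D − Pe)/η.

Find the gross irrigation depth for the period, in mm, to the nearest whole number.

Tmean = (40.4 + 12.9)/2 = 26.65 °C
0.408 Ra = 0.408 × 25.0 = 10.2000 mm/d equivalent
ET₀ = 0.0023 × 10.2000 × (26.65 + 17.8) × √27.5 = 0.0023 × 10.2000 × 44.45 × 5.2440 = 5.4684 mm/d
ETc = Kc × ET₀ = 1.18 × 5.4684 = 6.4527 mm/d
Crop demand D = ETc × 7 d = 6.4527 × 7 = 45.169 mm
D − Pe = 45.169 − 12.9 = 32.269 mm
Gross irrigation = 32.269 / 0.80 = 40.336 mm

40 mm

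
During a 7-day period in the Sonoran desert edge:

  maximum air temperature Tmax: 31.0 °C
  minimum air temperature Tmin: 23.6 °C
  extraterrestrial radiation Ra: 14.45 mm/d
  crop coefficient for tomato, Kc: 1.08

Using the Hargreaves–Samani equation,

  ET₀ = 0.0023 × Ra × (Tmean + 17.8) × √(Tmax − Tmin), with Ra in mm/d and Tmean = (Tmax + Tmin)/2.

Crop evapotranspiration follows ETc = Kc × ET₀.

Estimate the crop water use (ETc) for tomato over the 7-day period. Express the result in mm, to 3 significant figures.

30.8 mm

Tmean = (31.0 + 23.6)/2 = 27.30 °C
ET₀ = 0.0023 × 14.45 × (27.30 + 17.8) × √7.4 = 0.0023 × 14.45 × 45.10 × 2.7203 = 4.0775 mm/d
ETc = Kc × ET₀ = 1.08 × 4.0775 = 4.4037 mm/d
Over 7 days: 4.4037 × 7 = 30.826 mm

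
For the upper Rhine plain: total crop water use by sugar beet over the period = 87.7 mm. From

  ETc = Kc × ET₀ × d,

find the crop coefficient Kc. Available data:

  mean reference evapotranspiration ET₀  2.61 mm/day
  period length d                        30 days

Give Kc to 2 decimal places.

ETc = Kc × ET₀ × d  ⇒  Kc = ETc / (ET₀ × d)
Kc = 87.7 / (2.61 × 30) = 87.7 / 78.30 = 1.1201

1.12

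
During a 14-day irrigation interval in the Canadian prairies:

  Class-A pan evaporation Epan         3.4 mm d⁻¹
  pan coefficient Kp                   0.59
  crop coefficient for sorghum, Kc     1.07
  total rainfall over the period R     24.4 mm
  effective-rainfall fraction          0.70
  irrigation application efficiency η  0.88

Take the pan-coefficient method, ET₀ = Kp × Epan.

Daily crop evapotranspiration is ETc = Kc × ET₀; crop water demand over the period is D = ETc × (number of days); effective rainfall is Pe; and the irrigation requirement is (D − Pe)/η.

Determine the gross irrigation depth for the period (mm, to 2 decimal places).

14.74 mm

ET₀ = 0.59 × 3.4 = 2.0060 mm/d
ETc = Kc × ET₀ = 1.07 × 2.0060 = 2.1464 mm/d
Crop demand D = ETc × 14 d = 2.1464 × 14 = 30.050 mm
Pe = 0.70 × 24.4 = 17.080 mm
D − Pe = 30.050 − 17.080 = 12.970 mm
Gross irrigation = 12.970 / 0.88 = 14.739 mm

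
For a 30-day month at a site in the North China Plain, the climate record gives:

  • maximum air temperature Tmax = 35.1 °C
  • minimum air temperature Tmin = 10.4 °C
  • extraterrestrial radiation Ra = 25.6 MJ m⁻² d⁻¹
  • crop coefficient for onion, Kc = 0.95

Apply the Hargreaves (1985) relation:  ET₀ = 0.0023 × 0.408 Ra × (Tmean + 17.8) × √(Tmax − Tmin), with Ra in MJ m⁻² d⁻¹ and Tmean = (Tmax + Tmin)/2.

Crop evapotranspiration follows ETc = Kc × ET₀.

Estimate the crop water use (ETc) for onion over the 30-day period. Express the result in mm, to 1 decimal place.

138.0 mm

Tmean = (35.1 + 10.4)/2 = 22.75 °C
0.408 Ra = 0.408 × 25.6 = 10.4448 mm/d equivalent
ET₀ = 0.0023 × 10.4448 × (22.75 + 17.8) × √24.7 = 0.0023 × 10.4448 × 40.55 × 4.9699 = 4.8413 mm/d
ETc = Kc × ET₀ = 0.95 × 4.8413 = 4.5992 mm/d
Over 30 days: 4.5992 × 30 = 137.976 mm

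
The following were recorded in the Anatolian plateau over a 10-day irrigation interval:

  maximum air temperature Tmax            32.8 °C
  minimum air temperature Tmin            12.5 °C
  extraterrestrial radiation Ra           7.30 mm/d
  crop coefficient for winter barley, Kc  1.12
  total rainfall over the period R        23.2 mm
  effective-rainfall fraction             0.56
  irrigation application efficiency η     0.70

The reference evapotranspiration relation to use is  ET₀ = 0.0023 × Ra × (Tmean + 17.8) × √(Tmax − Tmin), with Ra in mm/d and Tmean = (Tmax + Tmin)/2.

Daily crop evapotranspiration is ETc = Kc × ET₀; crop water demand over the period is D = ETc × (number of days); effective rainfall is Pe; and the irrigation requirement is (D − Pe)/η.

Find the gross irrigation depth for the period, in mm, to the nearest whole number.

Tmean = (32.8 + 12.5)/2 = 22.65 °C
ET₀ = 0.0023 × 7.30 × (22.65 + 17.8) × √20.3 = 0.0023 × 7.30 × 40.45 × 4.5056 = 3.0600 mm/d
ETc = Kc × ET₀ = 1.12 × 3.0600 = 3.4272 mm/d
Crop demand D = ETc × 10 d = 3.4272 × 10 = 34.272 mm
Pe = 0.56 × 23.2 = 12.992 mm
D − Pe = 34.272 − 12.992 = 21.280 mm
Gross irrigation = 21.280 / 0.70 = 30.400 mm

30 mm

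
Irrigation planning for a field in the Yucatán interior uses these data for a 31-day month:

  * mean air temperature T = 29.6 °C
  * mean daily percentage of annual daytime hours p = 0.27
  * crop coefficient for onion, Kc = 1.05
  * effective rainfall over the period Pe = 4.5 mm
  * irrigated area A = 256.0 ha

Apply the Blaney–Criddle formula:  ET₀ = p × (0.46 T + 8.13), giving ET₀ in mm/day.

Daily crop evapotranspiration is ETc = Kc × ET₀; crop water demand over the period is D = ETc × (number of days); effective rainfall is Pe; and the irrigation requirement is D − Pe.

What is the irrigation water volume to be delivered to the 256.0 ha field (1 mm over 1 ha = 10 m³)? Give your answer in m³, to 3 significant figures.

ET₀ = 0.27 × (0.46 × 29.6 + 8.13) = 0.27 × 21.746 = 5.8714 mm/d
ETc = Kc × ET₀ = 1.05 × 5.8714 = 6.1650 mm/d
Crop demand D = ETc × 31 d = 6.1650 × 31 = 191.115 mm
D − Pe = 191.115 − 4.5 = 186.615 mm
Volume = 186.615 mm × 256.0 ha × 10 = 477734.4 m³

478000 m³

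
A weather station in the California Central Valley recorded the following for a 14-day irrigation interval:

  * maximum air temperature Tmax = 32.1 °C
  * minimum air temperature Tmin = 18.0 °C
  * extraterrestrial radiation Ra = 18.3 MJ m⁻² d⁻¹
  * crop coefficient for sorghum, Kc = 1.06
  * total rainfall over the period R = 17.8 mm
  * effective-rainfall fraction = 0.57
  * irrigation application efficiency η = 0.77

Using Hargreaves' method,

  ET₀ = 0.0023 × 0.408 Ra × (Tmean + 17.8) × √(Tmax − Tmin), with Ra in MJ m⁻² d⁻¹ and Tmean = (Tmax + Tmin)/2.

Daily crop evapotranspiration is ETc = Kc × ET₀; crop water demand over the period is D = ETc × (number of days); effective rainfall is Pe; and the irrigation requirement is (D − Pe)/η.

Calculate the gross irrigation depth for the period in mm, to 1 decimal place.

Tmean = (32.1 + 18.0)/2 = 25.05 °C
0.408 Ra = 0.408 × 18.3 = 7.4664 mm/d equivalent
ET₀ = 0.0023 × 7.4664 × (25.05 + 17.8) × √14.1 = 0.0023 × 7.4664 × 42.85 × 3.7550 = 2.7631 mm/d
ETc = Kc × ET₀ = 1.06 × 2.7631 = 2.9289 mm/d
Crop demand D = ETc × 14 d = 2.9289 × 14 = 41.005 mm
Pe = 0.57 × 17.8 = 10.146 mm
D − Pe = 41.005 − 10.146 = 30.859 mm
Gross irrigation = 30.859 / 0.77 = 40.077 mm

40.1 mm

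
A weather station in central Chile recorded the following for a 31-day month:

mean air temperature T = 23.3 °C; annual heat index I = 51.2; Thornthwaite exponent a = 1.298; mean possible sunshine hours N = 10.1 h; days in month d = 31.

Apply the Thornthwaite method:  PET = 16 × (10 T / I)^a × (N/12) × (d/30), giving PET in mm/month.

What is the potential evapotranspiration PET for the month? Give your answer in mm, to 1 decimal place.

10T/I = 10 × 23.3 / 51.2 = 4.5508
(10T/I)^a = 4.5508^1.298 = 7.1482
Uncorrected PET = 16 × 7.1482 = 114.371 mm
Correction = (N/12)(d/30) = (10.1/12)(31/30) = 0.8697
PET = 114.371 × 0.8697 = 99.468 mm/month

99.5 mm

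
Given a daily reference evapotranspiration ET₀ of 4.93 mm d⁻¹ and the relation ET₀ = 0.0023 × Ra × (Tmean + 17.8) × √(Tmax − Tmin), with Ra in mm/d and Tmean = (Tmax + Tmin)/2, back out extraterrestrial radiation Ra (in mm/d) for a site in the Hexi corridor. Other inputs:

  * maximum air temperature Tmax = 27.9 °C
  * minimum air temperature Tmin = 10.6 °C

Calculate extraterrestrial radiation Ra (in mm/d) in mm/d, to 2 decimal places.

13.91 mm/d

Tmean = 19.25 °C; √ΔT = 4.1593
Ra = ET₀ / [0.0023 × (Tmean+17.8) × √ΔT] = 4.93 / (0.0023 × 37.05 × 4.1593) = 13.909 mm/d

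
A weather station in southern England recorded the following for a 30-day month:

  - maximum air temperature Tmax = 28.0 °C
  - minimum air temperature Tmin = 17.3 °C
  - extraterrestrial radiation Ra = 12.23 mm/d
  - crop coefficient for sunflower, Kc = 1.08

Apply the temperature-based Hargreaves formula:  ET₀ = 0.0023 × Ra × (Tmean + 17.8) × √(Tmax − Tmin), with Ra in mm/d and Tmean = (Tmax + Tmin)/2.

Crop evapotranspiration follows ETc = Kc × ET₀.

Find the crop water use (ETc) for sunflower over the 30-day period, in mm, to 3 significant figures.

Tmean = (28.0 + 17.3)/2 = 22.65 °C
ET₀ = 0.0023 × 12.23 × (22.65 + 17.8) × √10.7 = 0.0023 × 12.23 × 40.45 × 3.2711 = 3.7219 mm/d
ETc = Kc × ET₀ = 1.08 × 3.7219 = 4.0197 mm/d
Over 30 days: 4.0197 × 30 = 120.591 mm

121 mm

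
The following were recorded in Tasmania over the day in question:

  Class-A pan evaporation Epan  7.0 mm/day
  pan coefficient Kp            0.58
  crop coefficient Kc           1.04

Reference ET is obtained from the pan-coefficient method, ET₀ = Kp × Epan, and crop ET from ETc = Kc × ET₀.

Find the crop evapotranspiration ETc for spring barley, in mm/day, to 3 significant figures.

4.22 mm/day

ET₀ = 0.58 × 7.0 = 4.0600 mm/d
ETc = Kc × ET₀ = 1.04 × 4.0600 = 4.2224 mm/d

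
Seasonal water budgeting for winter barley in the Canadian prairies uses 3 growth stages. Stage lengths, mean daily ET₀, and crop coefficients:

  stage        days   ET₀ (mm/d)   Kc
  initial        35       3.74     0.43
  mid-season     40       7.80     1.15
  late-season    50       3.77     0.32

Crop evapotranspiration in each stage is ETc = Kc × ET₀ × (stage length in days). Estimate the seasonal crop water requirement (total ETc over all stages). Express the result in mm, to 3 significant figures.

475 mm

initial: 0.43 × 3.74 × 35 = 56.29 mm
mid-season: 1.15 × 7.80 × 40 = 358.80 mm
late-season: 0.32 × 3.77 × 50 = 60.32 mm
Seasonal total = 475.41 mm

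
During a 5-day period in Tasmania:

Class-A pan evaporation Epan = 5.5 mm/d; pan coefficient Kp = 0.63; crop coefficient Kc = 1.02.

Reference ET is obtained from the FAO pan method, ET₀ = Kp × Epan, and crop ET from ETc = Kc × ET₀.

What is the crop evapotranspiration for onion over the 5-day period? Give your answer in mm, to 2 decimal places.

17.67 mm

ET₀ = 0.63 × 5.5 = 3.4650 mm/d
ETc = Kc × ET₀ = 1.02 × 3.4650 = 3.5343 mm/d
Over 5 days: 3.5343 × 5 = 17.672 mm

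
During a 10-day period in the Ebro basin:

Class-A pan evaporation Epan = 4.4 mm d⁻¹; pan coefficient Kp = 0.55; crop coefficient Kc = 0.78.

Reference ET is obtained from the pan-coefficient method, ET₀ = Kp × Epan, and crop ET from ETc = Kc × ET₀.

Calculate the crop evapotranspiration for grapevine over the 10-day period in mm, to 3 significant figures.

18.9 mm

ET₀ = 0.55 × 4.4 = 2.4200 mm/d
ETc = Kc × ET₀ = 0.78 × 2.4200 = 1.8876 mm/d
Over 10 days: 1.8876 × 10 = 18.876 mm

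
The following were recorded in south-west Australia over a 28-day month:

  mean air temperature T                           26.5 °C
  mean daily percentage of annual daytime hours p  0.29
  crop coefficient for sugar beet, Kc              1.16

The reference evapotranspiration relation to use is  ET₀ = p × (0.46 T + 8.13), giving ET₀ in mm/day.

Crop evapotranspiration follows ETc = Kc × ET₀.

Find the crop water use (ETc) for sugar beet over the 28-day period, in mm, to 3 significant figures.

ET₀ = 0.29 × (0.46 × 26.5 + 8.13) = 0.29 × 20.320 = 5.8928 mm/d
ETc = Kc × ET₀ = 1.16 × 5.8928 = 6.8356 mm/d
Over 28 days: 6.8356 × 28 = 191.397 mm

191 mm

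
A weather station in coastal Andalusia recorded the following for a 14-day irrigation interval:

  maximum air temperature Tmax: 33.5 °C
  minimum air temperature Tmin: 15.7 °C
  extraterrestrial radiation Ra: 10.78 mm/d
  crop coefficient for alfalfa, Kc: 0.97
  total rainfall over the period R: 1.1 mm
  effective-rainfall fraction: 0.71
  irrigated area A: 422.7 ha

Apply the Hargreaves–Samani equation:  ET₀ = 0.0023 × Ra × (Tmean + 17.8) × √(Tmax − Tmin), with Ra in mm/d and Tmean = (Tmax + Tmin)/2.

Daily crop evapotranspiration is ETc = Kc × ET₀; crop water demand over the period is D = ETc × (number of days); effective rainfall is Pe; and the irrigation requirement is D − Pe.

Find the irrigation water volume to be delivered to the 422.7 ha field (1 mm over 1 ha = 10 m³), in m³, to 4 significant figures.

Tmean = (33.5 + 15.7)/2 = 24.60 °C
ET₀ = 0.0023 × 10.78 × (24.60 + 17.8) × √17.8 = 0.0023 × 10.78 × 42.40 × 4.2190 = 4.4353 mm/d
ETc = Kc × ET₀ = 0.97 × 4.4353 = 4.3022 mm/d
Crop demand D = ETc × 14 d = 4.3022 × 14 = 60.231 mm
Pe = 0.71 × 1.1 = 0.781 mm
D − Pe = 60.231 − 0.781 = 59.450 mm
Volume = 59.450 mm × 422.7 ha × 10 = 251295.2 m³

251300 m³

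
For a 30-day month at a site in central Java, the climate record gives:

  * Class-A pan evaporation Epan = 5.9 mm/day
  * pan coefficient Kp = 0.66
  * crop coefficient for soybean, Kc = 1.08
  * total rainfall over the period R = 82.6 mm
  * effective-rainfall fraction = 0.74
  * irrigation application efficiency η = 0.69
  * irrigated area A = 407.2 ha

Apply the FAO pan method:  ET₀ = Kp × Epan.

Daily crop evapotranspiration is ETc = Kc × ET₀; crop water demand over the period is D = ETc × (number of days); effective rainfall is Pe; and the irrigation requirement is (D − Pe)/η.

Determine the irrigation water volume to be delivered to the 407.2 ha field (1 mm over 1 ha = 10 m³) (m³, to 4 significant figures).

383800 m³

ET₀ = 0.66 × 5.9 = 3.8940 mm/d
ETc = Kc × ET₀ = 1.08 × 3.8940 = 4.2055 mm/d
Crop demand D = ETc × 30 d = 4.2055 × 30 = 126.165 mm
Pe = 0.74 × 82.6 = 61.124 mm
D − Pe = 126.165 − 61.124 = 65.041 mm
Gross irrigation = 65.041 / 0.69 = 94.262 mm
Volume = 94.262 mm × 407.2 ha × 10 = 383834.9 m³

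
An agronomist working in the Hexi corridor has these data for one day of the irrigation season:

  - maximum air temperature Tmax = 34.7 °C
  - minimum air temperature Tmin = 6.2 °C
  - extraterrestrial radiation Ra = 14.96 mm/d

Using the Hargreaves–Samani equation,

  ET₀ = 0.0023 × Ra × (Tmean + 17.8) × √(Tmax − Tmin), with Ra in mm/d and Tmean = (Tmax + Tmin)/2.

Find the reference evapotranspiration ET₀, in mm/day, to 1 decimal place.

Tmean = (34.7 + 6.2)/2 = 20.45 °C
ET₀ = 0.0023 × 14.96 × (20.45 + 17.8) × √28.5 = 0.0023 × 14.96 × 38.25 × 5.3385 = 7.0260 mm/d

7.0 mm/day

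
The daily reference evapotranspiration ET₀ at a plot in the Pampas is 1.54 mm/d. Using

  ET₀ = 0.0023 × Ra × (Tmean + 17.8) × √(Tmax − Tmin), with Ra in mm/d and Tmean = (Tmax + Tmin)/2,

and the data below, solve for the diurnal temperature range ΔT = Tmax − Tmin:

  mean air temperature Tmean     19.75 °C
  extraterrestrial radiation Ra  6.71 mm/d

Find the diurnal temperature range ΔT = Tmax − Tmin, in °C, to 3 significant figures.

7.06 °C

√ΔT = ET₀ / [0.0023 × Ra × (Tmean+17.8)] = 1.54 / (0.0023 × 6.71 × 37.55) = 2.6574
ΔT = 2.6574² = 7.062 °C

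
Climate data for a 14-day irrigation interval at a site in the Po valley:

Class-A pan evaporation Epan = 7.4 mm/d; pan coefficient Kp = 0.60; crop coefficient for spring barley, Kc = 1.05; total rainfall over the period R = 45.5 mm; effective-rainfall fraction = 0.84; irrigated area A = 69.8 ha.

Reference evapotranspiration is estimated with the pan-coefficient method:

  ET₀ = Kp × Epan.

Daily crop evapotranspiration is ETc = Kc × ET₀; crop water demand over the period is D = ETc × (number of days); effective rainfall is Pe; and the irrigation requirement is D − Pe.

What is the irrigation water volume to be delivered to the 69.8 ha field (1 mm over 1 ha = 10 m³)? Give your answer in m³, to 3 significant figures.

18900 m³

ET₀ = 0.60 × 7.4 = 4.4400 mm/d
ETc = Kc × ET₀ = 1.05 × 4.4400 = 4.6620 mm/d
Crop demand D = ETc × 14 d = 4.6620 × 14 = 65.268 mm
Pe = 0.84 × 45.5 = 38.220 mm
D − Pe = 65.268 − 38.220 = 27.048 mm
Volume = 27.048 mm × 69.8 ha × 10 = 18879.5 m³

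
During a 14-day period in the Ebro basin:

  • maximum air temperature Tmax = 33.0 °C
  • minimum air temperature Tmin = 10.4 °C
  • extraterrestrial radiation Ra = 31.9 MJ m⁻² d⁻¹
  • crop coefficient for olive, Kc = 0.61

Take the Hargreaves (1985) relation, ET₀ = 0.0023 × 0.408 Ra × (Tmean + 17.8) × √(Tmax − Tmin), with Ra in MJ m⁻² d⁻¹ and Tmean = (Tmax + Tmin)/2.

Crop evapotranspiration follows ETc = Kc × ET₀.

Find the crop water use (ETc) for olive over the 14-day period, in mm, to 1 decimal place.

48.0 mm

Tmean = (33.0 + 10.4)/2 = 21.70 °C
0.408 Ra = 0.408 × 31.9 = 13.0152 mm/d equivalent
ET₀ = 0.0023 × 13.0152 × (21.70 + 17.8) × √22.6 = 0.0023 × 13.0152 × 39.50 × 4.7539 = 5.6212 mm/d
ETc = Kc × ET₀ = 0.61 × 5.6212 = 3.4289 mm/d
Over 14 days: 3.4289 × 14 = 48.005 mm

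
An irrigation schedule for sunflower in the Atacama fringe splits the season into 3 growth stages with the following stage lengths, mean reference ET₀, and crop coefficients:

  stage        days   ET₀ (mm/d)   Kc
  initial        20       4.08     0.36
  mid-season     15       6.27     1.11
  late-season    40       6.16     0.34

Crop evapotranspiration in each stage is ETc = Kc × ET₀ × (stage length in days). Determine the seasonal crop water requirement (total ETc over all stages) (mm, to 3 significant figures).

initial: 0.36 × 4.08 × 20 = 29.38 mm
mid-season: 1.11 × 6.27 × 15 = 104.40 mm
late-season: 0.34 × 6.16 × 40 = 83.78 mm
Seasonal total = 217.56 mm

218 mm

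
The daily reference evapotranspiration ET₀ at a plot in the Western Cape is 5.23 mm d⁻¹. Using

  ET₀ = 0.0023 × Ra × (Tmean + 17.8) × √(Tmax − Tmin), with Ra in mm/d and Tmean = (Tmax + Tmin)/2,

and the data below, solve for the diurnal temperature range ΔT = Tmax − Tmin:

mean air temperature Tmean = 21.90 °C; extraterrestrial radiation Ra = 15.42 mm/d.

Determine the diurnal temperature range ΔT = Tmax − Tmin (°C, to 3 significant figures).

13.8 °C

√ΔT = ET₀ / [0.0023 × Ra × (Tmean+17.8)] = 5.23 / (0.0023 × 15.42 × 39.70) = 3.7145
ΔT = 3.7145² = 13.798 °C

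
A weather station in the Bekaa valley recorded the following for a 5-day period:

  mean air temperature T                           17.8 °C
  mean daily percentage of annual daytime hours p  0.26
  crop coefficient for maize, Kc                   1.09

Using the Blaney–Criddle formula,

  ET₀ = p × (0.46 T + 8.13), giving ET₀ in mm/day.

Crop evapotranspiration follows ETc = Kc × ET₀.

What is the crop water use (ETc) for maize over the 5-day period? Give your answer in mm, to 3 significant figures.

ET₀ = 0.26 × (0.46 × 17.8 + 8.13) = 0.26 × 16.318 = 4.2427 mm/d
ETc = Kc × ET₀ = 1.09 × 4.2427 = 4.6245 mm/d
Over 5 days: 4.6245 × 5 = 23.123 mm

23.1 mm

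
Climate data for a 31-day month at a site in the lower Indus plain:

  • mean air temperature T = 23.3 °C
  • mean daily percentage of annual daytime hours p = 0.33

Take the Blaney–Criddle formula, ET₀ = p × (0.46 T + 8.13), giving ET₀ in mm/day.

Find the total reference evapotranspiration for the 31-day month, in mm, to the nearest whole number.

ET₀ = 0.33 × (0.46 × 23.3 + 8.13) = 0.33 × 18.848 = 6.2198 mm/d
Monthly total = 6.2198 × 31 = 192.814 mm

193 mm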